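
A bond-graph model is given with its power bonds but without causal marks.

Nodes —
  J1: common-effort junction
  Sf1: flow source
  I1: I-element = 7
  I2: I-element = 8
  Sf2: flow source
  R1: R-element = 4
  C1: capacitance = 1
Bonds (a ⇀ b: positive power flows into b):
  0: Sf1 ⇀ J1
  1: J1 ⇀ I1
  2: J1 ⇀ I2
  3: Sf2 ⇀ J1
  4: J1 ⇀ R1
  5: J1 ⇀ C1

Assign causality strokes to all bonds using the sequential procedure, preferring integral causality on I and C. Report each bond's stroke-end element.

#0 stroke at Sf1  (Sf1 (Sf) sets flow on bond)
#3 stroke at Sf2  (Sf2: flow source, stroke at near end)
#1 stroke at I1  (I1 outputs flow p/I1)
#2 stroke at I2  (prefer integral on I2)
#5 stroke at J1  (prefer integral on C1)
#4 stroke at R1  (common-e at J1 fixed by 5)

β0 stroke at Sf1
β1 stroke at I1
β2 stroke at I2
β3 stroke at Sf2
β4 stroke at R1
β5 stroke at J1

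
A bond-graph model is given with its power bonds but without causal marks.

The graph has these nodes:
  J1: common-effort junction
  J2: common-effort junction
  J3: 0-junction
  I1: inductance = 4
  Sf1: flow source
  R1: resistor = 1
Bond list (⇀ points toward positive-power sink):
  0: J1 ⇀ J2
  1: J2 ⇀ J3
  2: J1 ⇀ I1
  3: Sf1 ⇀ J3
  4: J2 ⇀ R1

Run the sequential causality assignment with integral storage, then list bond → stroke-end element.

β0 stroke at J1
β1 stroke at J3
β2 stroke at I1
β3 stroke at Sf1
β4 stroke at J2

#3 →Sf1  (source Sf1 imposes f)
#1 →J3  (J3 needs exactly one e-in)
#2 →I1  (I1 integral (f out))
#0 →J1  (J1: last free bond brings effort in)
#4 →J2  (J2: last free bond brings effort in)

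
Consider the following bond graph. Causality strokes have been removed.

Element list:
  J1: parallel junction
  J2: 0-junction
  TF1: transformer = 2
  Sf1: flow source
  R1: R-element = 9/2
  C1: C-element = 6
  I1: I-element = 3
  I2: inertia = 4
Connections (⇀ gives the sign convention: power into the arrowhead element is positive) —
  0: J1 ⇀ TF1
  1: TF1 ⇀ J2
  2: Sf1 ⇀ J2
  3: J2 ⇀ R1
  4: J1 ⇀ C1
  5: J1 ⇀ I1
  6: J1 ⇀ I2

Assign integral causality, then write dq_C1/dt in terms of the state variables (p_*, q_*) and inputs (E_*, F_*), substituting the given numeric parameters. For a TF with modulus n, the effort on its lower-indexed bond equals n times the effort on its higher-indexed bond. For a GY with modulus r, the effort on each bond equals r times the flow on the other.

dq_C1/dt = F_Sf1/2 - p_I1/3 - p_I2/4 - q_C1/108

#2 |Sf1  (Sf1: flow source, stroke at near end)
#4 |J1  (C1: C, integral causality)
#0 |TF1  (J1: bond 4 brought effort, rest push out)
#5 |I1  (J1 effort already set via bond 4)
#6 |I2  (J1: bond 4 brought effort, rest push out)
#1 |J2  (TF TF1: opposite of bond 0)
#3 |R1  (J2: bond 1 brought effort, rest push out)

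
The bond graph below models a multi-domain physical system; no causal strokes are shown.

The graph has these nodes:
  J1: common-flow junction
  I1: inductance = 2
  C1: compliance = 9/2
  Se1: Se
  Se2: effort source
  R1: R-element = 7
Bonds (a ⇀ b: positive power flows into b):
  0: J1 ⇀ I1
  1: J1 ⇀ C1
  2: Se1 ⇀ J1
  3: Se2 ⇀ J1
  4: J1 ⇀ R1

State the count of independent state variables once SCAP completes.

#2 stroke→J1  (Se1 fixes effort; stroke away)
#3 stroke→J1  (Se2 fixes effort; stroke away)
#0 stroke→I1  (I1 outputs flow p/I1)
#1 stroke→J1  (1-jn J1 has f-setter on 0)
#4 stroke→J1  (J1: bond 0 brought flow, rest push out)

2  (C1, I1 all integral)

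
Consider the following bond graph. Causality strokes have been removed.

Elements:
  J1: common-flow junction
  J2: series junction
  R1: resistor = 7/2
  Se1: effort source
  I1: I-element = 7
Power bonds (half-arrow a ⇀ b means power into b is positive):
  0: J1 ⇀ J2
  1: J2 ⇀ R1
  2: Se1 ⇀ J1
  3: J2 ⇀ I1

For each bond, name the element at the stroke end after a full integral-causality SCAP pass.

b0 stroke→J2
b1 stroke→J2
b2 stroke→J1
b3 stroke→I1

b2 stroke at J1  (Se1 fixes effort; stroke away)
b0 stroke at J2  (J1: last free bond brings flow in)
b3 stroke at I1  (I1 integral (f out))
b1 stroke at J2  (J2: bond 3 brought flow, rest push out)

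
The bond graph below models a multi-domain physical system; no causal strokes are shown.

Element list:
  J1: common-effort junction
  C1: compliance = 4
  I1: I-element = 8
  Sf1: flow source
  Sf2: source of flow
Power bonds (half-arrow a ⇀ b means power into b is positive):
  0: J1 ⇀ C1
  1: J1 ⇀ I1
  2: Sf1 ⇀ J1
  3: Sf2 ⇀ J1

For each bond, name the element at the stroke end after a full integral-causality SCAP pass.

#0 stroke at J1
#1 stroke at I1
#2 stroke at Sf1
#3 stroke at Sf2

#2 |Sf1  (Sf1 (Sf) sets flow on bond)
#3 |Sf2  (Sf2 fixes flow; stroke at Sf2)
#0 |J1  (C1 integral (e out))
#1 |I1  (J1 effort already set via bond 0)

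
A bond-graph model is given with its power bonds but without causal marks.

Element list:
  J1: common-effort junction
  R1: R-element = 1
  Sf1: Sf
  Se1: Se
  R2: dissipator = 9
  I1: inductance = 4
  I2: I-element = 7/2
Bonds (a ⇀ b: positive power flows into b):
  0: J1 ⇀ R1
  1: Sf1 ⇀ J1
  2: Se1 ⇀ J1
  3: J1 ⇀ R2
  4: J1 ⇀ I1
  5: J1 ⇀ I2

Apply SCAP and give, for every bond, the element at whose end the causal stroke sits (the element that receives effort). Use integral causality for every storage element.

bond 1 →Sf1  (source Sf1 imposes f)
bond 2 →J1  (Se1 (Se) sets effort on bond)
bond 0 →R1  (J1 effort already set via bond 2)
bond 3 →R2  (J1: bond 2 brought effort, rest push out)
bond 4 →I1  (J1 effort already set via bond 2)
bond 5 →I2  (common-e at J1 fixed by 2)

b0 →R1
b1 →Sf1
b2 →J1
b3 →R2
b4 →I1
b5 →I2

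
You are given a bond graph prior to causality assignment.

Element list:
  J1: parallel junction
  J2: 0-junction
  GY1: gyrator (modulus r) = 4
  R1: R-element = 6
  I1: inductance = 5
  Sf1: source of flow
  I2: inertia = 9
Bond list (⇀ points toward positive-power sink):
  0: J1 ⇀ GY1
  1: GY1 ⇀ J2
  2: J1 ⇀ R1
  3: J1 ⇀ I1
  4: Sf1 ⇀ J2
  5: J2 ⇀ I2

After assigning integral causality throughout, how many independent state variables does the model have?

2  (I1, I2 all integral)

β4 →Sf1  (Sf1 fixes flow; stroke at Sf1)
β3 →I1  (I1 outputs flow p/I1)
β5 →I2  (prefer integral on I2)
β1 →J2  (J2: last free bond brings effort in)
β0 →J1  (through GY1, causality inverts; strokes same side of GY1)
β2 →R1  (common-e at J1 fixed by 0)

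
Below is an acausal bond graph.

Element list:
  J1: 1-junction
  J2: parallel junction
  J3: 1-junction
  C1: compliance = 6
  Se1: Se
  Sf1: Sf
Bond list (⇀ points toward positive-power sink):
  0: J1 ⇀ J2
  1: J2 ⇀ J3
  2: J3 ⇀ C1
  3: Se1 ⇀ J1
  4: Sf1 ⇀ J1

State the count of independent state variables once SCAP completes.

β3 →J1  (Se1 (Se) sets effort on bond)
β4 →Sf1  (Sf1 (Sf) sets flow on bond)
β0 →J1  (J1 flow already set via bond 4)
β1 →J2  (closing 0-jn rule on J2)
β2 →J3  (J3: bond 1 brought flow, rest push out)

1  (C1 all integral)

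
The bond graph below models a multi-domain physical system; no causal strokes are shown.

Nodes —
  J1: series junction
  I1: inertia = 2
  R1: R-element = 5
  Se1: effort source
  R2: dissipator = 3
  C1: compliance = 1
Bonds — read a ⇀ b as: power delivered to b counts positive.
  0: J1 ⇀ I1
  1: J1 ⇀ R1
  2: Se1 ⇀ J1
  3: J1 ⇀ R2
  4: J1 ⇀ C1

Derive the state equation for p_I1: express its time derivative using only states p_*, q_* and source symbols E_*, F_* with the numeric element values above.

bond 2 |J1  (Se1: effort source, stroke at far end)
bond 0 |I1  (I1: I, integral causality)
bond 1 |J1  (J1 flow already set via bond 0)
bond 3 |J1  (J1: bond 0 brought flow, rest push out)
bond 4 |J1  (J1: bond 0 brought flow, rest push out)

dp_I1/dt = E_Se1 - 4*p_I1 - q_C1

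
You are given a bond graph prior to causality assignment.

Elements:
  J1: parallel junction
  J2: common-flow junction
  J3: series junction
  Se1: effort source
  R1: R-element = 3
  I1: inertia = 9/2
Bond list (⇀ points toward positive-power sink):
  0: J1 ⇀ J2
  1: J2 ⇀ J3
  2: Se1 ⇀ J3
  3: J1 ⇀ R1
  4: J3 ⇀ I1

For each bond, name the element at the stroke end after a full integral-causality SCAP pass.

β0 stroke→J2
β1 stroke→J3
β2 stroke→J3
β3 stroke→J1
β4 stroke→I1

bond 2 →J3  (Se1 (Se) sets effort on bond)
bond 4 →I1  (I1: I, integral causality)
bond 1 →J3  (J3: bond 4 brought flow, rest push out)
bond 0 →J2  (1-jn J2 has f-setter on 1)
bond 3 →J1  (J1 needs exactly one e-in)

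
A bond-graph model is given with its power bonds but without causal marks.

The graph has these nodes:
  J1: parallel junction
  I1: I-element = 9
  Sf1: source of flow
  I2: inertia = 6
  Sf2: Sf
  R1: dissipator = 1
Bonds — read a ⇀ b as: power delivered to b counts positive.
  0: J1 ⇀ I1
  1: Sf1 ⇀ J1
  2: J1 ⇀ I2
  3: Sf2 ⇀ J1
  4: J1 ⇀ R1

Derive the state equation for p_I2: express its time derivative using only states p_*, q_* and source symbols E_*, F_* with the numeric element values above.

#1 →Sf1  (source Sf1 imposes f)
#3 →Sf2  (Sf2 (Sf) sets flow on bond)
#0 →I1  (prefer integral on I1)
#2 →I2  (I2 integral (f out))
#4 →J1  (J1 needs exactly one e-in)

dp_I2/dt = F_Sf1 + F_Sf2 - p_I1/9 - p_I2/6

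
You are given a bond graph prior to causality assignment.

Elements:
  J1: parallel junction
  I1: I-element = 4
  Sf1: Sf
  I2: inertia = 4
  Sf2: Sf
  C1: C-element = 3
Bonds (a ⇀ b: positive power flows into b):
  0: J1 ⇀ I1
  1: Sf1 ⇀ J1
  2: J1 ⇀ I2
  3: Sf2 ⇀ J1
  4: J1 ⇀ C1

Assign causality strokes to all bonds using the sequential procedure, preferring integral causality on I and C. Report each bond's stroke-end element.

bond 1 stroke→Sf1  (Sf1: flow source, stroke at near end)
bond 3 stroke→Sf2  (Sf2 fixes flow; stroke at Sf2)
bond 0 stroke→I1  (I1: I, integral causality)
bond 2 stroke→I2  (I2 integral (f out))
bond 4 stroke→J1  (only one effort-in slot at J1)

#0 →I1
#1 →Sf1
#2 →I2
#3 →Sf2
#4 →J1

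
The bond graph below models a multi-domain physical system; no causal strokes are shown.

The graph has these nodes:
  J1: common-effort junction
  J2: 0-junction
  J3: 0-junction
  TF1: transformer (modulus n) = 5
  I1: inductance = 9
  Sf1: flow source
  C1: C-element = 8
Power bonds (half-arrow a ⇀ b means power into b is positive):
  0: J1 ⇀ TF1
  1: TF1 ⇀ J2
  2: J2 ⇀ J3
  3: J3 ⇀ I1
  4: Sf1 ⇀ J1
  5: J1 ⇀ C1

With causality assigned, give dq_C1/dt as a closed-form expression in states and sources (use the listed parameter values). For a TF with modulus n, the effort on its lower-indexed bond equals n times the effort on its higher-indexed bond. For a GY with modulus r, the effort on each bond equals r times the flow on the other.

#4 stroke at Sf1  (Sf1 fixes flow; stroke at Sf1)
#3 stroke at I1  (I1 integral (f out))
#2 stroke at J3  (closing 0-jn rule on J3)
#1 stroke at J2  (J2 needs exactly one e-in)
#0 stroke at TF1  (TF1 one-in-one-out from 1)
#5 stroke at J1  (only one effort-in slot at J1)

dq_C1/dt = F_Sf1 - p_I1/45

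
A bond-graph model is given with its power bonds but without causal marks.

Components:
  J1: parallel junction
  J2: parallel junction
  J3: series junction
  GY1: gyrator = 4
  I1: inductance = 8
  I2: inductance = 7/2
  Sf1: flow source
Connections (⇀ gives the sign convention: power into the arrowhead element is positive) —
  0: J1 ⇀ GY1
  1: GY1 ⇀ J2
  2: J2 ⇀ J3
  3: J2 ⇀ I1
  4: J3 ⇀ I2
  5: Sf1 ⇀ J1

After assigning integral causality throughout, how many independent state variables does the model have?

β5 |Sf1  (Sf1 fixes flow; stroke at Sf1)
β0 |J1  (J1: last free bond brings effort in)
β1 |J2  (GY GY1: same side as bond 0)
β2 |J3  (J2 effort already set via bond 1)
β3 |I1  (J2 effort already set via bond 1)
β4 |I2  (closing 1-jn rule on J3)

2  (I1, I2 all integral)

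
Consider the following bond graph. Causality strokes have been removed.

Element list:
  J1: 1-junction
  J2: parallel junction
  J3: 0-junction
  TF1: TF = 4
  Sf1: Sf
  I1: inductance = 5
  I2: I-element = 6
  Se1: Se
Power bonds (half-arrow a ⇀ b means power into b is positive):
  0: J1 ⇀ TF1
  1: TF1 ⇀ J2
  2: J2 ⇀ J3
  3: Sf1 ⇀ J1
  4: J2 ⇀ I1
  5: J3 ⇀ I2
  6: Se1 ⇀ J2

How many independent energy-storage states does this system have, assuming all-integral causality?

b3 →Sf1  (Sf1: flow source, stroke at near end)
b6 →J2  (Se1: effort source, stroke at far end)
b0 →J1  (J1 flow already set via bond 3)
b1 →TF1  (0-jn J2 has e-setter on 6)
b2 →J3  (common-e at J2 fixed by 6)
b4 →I1  (J2 effort already set via bond 6)
b5 →I2  (0-jn J3 has e-setter on 2)

2  (I1, I2 all integral)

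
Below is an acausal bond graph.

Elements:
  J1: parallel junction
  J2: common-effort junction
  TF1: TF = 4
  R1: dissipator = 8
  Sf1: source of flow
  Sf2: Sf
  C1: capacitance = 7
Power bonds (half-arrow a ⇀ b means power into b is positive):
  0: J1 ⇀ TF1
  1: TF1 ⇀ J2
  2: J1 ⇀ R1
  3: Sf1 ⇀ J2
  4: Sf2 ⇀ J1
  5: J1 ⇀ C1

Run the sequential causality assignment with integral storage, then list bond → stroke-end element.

b3 |Sf1  (Sf1 (Sf) sets flow on bond)
b4 |Sf2  (Sf2 fixes flow; stroke at Sf2)
b1 |J2  (J2: last free bond brings effort in)
b0 |TF1  (TF1 one-in-one-out from 1)
b5 |J1  (prefer integral on C1)
b2 |R1  (J1: bond 5 brought effort, rest push out)

β0 →TF1
β1 →J2
β2 →R1
β3 →Sf1
β4 →Sf2
β5 →J1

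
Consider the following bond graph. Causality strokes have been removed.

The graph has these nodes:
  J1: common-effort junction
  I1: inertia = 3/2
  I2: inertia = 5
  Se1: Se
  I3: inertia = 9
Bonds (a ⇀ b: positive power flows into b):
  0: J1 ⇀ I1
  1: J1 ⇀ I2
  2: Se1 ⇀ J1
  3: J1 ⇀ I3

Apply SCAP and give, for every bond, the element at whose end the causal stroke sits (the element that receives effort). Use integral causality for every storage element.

#2 →J1  (source Se1 imposes e)
#0 →I1  (0-jn J1 has e-setter on 2)
#1 →I2  (J1: bond 2 brought effort, rest push out)
#3 →I3  (common-e at J1 fixed by 2)

bond 0 |I1
bond 1 |I2
bond 2 |J1
bond 3 |I3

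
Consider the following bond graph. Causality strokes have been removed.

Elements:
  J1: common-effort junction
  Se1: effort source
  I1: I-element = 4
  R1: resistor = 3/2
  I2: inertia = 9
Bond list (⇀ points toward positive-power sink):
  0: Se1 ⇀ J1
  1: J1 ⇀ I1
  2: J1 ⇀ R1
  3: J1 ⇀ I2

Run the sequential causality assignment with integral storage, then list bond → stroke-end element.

bond 0 stroke at J1  (Se1 fixes effort; stroke away)
bond 1 stroke at I1  (J1: bond 0 brought effort, rest push out)
bond 2 stroke at R1  (0-jn J1 has e-setter on 0)
bond 3 stroke at I2  (common-e at J1 fixed by 0)

β0 stroke→J1
β1 stroke→I1
β2 stroke→R1
β3 stroke→I2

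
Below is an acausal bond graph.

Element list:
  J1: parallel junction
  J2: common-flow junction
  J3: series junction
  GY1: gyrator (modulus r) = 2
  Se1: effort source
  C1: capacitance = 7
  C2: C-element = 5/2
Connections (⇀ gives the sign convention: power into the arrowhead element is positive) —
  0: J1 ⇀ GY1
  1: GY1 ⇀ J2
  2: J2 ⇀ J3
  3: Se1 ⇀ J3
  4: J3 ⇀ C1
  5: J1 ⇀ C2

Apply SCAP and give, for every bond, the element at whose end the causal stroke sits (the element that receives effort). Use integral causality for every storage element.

β3 stroke at J3  (Se1 (Se) sets effort on bond)
β4 stroke at J3  (C1: C, integral causality)
β2 stroke at J2  (closing 1-jn rule on J3)
β1 stroke at GY1  (J2: last free bond brings flow in)
β0 stroke at GY1  (GY1: gyrator matches bond 1)
β5 stroke at J1  (J1: last free bond brings effort in)

β0 stroke→GY1
β1 stroke→GY1
β2 stroke→J2
β3 stroke→J3
β4 stroke→J3
β5 stroke→J1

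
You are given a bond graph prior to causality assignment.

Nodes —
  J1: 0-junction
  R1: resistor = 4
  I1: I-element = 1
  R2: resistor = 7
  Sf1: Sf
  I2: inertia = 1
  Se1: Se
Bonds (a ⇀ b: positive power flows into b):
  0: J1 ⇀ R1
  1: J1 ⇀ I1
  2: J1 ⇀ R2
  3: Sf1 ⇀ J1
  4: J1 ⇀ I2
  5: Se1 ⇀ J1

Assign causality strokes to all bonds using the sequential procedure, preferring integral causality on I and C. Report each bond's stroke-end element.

b0 |R1
b1 |I1
b2 |R2
b3 |Sf1
b4 |I2
b5 |J1

bond 3 stroke→Sf1  (Sf1 (Sf) sets flow on bond)
bond 5 stroke→J1  (source Se1 imposes e)
bond 0 stroke→R1  (J1 effort already set via bond 5)
bond 1 stroke→I1  (J1 effort already set via bond 5)
bond 2 stroke→R2  (0-jn J1 has e-setter on 5)
bond 4 stroke→I2  (J1 effort already set via bond 5)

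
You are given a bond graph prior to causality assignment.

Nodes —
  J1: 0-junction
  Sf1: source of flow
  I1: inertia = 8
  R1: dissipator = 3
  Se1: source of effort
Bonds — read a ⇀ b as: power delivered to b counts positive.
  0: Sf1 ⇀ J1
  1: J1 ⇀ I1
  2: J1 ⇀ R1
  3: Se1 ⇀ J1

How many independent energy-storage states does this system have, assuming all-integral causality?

bond 0 stroke→Sf1  (Sf1 fixes flow; stroke at Sf1)
bond 3 stroke→J1  (Se1 fixes effort; stroke away)
bond 1 stroke→I1  (J1 effort already set via bond 3)
bond 2 stroke→R1  (J1 effort already set via bond 3)

1  (I1 all integral)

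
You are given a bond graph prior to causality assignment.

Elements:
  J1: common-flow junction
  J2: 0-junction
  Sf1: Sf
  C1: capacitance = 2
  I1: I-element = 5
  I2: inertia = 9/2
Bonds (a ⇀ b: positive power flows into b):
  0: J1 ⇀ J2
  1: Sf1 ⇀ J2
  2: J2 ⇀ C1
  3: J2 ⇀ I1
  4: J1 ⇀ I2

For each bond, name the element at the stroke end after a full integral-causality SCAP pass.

b0 |J1
b1 |Sf1
b2 |J2
b3 |I1
b4 |I2

β1 |Sf1  (Sf1 (Sf) sets flow on bond)
β2 |J2  (prefer integral on C1)
β0 |J1  (0-jn J2 has e-setter on 2)
β3 |I1  (0-jn J2 has e-setter on 2)
β4 |I2  (only one flow-in slot at J1)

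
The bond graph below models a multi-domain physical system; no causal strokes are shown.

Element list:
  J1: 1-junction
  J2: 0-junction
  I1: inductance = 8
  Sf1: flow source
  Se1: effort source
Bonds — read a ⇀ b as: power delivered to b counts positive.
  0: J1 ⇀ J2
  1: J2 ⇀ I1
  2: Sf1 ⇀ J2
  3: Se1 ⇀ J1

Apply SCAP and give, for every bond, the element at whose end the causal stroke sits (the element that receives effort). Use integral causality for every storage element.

β2 →Sf1  (Sf1 (Sf) sets flow on bond)
β3 →J1  (source Se1 imposes e)
β0 →J2  (closing 1-jn rule on J1)
β1 →I1  (0-jn J2 has e-setter on 0)

bond 0 stroke at J2
bond 1 stroke at I1
bond 2 stroke at Sf1
bond 3 stroke at J1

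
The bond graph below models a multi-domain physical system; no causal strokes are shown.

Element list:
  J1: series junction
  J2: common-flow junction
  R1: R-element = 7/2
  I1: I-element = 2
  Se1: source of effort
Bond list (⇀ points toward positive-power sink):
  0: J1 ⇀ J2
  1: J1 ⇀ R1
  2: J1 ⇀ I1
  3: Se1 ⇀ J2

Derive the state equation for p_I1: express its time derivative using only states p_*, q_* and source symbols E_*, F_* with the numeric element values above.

dp_I1/dt = E_Se1 - 7*p_I1/4

bond 3 |J2  (Se1: effort source, stroke at far end)
bond 0 |J1  (closing 1-jn rule on J2)
bond 2 |I1  (I1 integral (f out))
bond 1 |J1  (1-jn J1 has f-setter on 2)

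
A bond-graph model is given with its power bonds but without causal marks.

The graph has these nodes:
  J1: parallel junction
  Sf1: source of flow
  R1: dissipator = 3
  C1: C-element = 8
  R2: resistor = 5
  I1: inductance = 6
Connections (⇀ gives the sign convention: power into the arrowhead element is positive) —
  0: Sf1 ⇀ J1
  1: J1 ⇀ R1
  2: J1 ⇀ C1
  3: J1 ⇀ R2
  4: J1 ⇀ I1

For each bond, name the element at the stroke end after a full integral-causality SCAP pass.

β0 →Sf1  (Sf1 (Sf) sets flow on bond)
β2 →J1  (C1: C, integral causality)
β1 →R1  (J1 effort already set via bond 2)
β3 →R2  (J1 effort already set via bond 2)
β4 →I1  (common-e at J1 fixed by 2)

#0 stroke→Sf1
#1 stroke→R1
#2 stroke→J1
#3 stroke→R2
#4 stroke→I1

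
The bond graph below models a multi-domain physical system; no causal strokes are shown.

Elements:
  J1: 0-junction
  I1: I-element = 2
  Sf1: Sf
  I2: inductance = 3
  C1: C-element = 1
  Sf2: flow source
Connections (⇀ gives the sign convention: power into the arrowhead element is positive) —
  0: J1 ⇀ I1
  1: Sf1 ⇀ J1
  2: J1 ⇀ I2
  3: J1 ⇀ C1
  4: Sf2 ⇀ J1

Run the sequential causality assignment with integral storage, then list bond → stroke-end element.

b0 stroke→I1
b1 stroke→Sf1
b2 stroke→I2
b3 stroke→J1
b4 stroke→Sf2

b1 stroke at Sf1  (source Sf1 imposes f)
b4 stroke at Sf2  (Sf2 fixes flow; stroke at Sf2)
b0 stroke at I1  (I1: I, integral causality)
b2 stroke at I2  (I2: I, integral causality)
b3 stroke at J1  (only one effort-in slot at J1)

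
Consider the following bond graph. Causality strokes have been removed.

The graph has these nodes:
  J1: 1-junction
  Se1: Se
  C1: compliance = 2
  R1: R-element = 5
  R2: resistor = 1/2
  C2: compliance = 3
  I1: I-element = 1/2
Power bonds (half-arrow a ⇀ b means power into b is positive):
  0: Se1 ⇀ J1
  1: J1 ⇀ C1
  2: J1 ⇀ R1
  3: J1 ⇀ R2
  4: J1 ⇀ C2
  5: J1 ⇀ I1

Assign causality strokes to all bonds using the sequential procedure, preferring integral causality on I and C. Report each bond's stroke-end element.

b0 |J1  (Se1 fixes effort; stroke away)
b1 |J1  (C1: C, integral causality)
b4 |J1  (C2 integral (e out))
b5 |I1  (I1: I, integral causality)
b2 |J1  (J1 flow already set via bond 5)
b3 |J1  (1-jn J1 has f-setter on 5)

β0 stroke→J1
β1 stroke→J1
β2 stroke→J1
β3 stroke→J1
β4 stroke→J1
β5 stroke→I1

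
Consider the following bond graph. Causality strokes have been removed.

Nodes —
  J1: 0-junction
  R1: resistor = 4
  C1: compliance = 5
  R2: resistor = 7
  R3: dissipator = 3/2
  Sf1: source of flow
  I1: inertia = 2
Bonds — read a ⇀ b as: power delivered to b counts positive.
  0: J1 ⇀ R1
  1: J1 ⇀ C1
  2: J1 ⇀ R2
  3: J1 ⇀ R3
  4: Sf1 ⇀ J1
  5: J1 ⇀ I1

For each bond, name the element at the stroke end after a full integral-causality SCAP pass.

#0 |R1
#1 |J1
#2 |R2
#3 |R3
#4 |Sf1
#5 |I1

b4 |Sf1  (Sf1 fixes flow; stroke at Sf1)
b1 |J1  (C1 outputs effort q/C1)
b0 |R1  (0-jn J1 has e-setter on 1)
b2 |R2  (J1 effort already set via bond 1)
b3 |R3  (J1: bond 1 brought effort, rest push out)
b5 |I1  (J1: bond 1 brought effort, rest push out)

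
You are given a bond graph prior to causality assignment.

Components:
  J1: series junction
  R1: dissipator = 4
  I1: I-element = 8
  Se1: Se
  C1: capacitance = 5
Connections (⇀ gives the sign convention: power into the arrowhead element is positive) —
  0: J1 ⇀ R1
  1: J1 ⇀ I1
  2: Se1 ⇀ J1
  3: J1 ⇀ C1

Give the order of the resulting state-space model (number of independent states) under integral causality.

2  (C1, I1 all integral)

b2 →J1  (Se1: effort source, stroke at far end)
b1 →I1  (I1 integral (f out))
b0 →J1  (1-jn J1 has f-setter on 1)
b3 →J1  (common-f at J1 fixed by 1)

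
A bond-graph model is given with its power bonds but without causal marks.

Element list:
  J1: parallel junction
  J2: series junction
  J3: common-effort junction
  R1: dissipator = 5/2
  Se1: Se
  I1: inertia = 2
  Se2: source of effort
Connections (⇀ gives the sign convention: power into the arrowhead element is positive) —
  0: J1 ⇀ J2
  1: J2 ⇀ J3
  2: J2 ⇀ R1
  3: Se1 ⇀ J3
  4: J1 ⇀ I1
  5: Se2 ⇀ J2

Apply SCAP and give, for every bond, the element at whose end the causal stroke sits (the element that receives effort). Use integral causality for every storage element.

β3 →J3  (Se1: effort source, stroke at far end)
β5 →J2  (Se2: effort source, stroke at far end)
β1 →J2  (J3 effort already set via bond 3)
β4 →I1  (I1 outputs flow p/I1)
β0 →J1  (J1 needs exactly one e-in)
β2 →J2  (J2 flow already set via bond 0)

β0 stroke→J1
β1 stroke→J2
β2 stroke→J2
β3 stroke→J3
β4 stroke→I1
β5 stroke→J2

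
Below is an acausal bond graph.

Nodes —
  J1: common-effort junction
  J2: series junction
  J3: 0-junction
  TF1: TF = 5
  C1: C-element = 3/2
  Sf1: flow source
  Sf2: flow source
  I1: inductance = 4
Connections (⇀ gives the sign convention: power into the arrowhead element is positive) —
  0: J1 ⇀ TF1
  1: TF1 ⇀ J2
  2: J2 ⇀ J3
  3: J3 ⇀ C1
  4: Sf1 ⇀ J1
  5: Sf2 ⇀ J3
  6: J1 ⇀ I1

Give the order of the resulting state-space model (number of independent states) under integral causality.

β4 |Sf1  (source Sf1 imposes f)
β5 |Sf2  (Sf2: flow source, stroke at near end)
β3 |J3  (C1 integral (e out))
β2 |J2  (J3 effort already set via bond 3)
β1 |TF1  (only one flow-in slot at J2)
β0 |J1  (TF TF1: opposite of bond 1)
β6 |I1  (J1: bond 0 brought effort, rest push out)

2  (C1, I1 all integral)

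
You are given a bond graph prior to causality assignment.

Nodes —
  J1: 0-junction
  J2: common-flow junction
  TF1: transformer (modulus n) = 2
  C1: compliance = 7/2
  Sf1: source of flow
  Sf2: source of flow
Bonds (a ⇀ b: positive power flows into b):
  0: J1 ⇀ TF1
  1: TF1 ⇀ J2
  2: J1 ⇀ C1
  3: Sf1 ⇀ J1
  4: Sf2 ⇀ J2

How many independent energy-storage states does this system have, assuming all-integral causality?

#3 |Sf1  (Sf1: flow source, stroke at near end)
#4 |Sf2  (Sf2 (Sf) sets flow on bond)
#1 |J2  (J2 flow already set via bond 4)
#0 |TF1  (through TF1, causality passes straight; one stroke at TF1)
#2 |J1  (only one effort-in slot at J1)

1  (C1 all integral)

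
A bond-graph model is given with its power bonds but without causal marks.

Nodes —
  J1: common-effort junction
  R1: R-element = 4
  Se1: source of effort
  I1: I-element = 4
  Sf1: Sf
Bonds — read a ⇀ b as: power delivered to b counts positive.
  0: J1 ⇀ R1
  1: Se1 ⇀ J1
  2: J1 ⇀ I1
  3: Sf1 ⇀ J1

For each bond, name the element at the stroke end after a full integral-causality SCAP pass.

b1 stroke at J1  (Se1 (Se) sets effort on bond)
b3 stroke at Sf1  (Sf1 fixes flow; stroke at Sf1)
b0 stroke at R1  (J1: bond 1 brought effort, rest push out)
b2 stroke at I1  (J1 effort already set via bond 1)

bond 0 stroke at R1
bond 1 stroke at J1
bond 2 stroke at I1
bond 3 stroke at Sf1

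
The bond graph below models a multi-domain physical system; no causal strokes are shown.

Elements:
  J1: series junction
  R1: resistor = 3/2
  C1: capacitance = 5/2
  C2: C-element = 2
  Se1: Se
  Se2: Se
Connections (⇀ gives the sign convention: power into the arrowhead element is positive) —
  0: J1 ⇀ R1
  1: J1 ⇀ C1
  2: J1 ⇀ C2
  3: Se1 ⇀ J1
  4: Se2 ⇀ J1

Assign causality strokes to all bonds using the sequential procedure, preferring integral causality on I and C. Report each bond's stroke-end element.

bond 3 |J1  (Se1 (Se) sets effort on bond)
bond 4 |J1  (Se2 fixes effort; stroke away)
bond 1 |J1  (C1 outputs effort q/C1)
bond 2 |J1  (C2 integral (e out))
bond 0 |R1  (J1: last free bond brings flow in)

#0 stroke→R1
#1 stroke→J1
#2 stroke→J1
#3 stroke→J1
#4 stroke→J1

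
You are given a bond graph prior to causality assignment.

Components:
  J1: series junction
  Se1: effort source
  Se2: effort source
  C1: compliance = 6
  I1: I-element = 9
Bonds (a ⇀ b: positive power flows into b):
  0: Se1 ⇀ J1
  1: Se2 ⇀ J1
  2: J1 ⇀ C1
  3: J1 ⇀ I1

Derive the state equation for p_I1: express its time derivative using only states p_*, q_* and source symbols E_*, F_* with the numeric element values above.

#0 |J1  (Se1 fixes effort; stroke away)
#1 |J1  (Se2 fixes effort; stroke away)
#2 |J1  (C1: C, integral causality)
#3 |I1  (closing 1-jn rule on J1)

dp_I1/dt = E_Se1 + E_Se2 - q_C1/6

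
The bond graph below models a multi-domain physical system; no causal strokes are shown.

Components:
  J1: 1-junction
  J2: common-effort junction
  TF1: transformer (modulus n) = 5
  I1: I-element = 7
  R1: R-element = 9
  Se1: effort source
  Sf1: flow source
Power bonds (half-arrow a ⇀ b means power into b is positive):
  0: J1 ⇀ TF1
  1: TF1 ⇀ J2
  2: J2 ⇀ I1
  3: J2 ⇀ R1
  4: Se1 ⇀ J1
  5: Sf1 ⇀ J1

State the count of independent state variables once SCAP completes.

#4 stroke at J1  (Se1 fixes effort; stroke away)
#5 stroke at Sf1  (Sf1 fixes flow; stroke at Sf1)
#0 stroke at J1  (common-f at J1 fixed by 5)
#1 stroke at TF1  (through TF1, causality passes straight; one stroke at TF1)
#2 stroke at I1  (I1 integral (f out))
#3 stroke at J2  (J2: last free bond brings effort in)

1  (I1 all integral)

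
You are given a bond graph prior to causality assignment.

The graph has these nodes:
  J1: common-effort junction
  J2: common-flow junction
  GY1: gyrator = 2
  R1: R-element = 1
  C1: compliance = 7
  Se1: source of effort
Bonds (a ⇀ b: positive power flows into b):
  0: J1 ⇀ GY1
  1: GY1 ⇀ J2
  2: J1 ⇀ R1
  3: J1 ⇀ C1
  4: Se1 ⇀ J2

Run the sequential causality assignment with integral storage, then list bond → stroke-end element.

β4 stroke at J2  (Se1 fixes effort; stroke away)
β1 stroke at GY1  (J2 needs exactly one f-in)
β0 stroke at GY1  (GY1: gyrator matches bond 1)
β3 stroke at J1  (prefer integral on C1)
β2 stroke at R1  (common-e at J1 fixed by 3)

β0 stroke at GY1
β1 stroke at GY1
β2 stroke at R1
β3 stroke at J1
β4 stroke at J2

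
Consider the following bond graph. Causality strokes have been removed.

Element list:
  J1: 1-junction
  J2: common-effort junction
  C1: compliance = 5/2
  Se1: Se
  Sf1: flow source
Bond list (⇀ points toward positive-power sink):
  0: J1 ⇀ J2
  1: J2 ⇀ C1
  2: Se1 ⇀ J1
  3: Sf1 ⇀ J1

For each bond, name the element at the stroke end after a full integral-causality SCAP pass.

β0 stroke at J1
β1 stroke at J2
β2 stroke at J1
β3 stroke at Sf1

#2 stroke→J1  (Se1 fixes effort; stroke away)
#3 stroke→Sf1  (Sf1 (Sf) sets flow on bond)
#0 stroke→J1  (1-jn J1 has f-setter on 3)
#1 stroke→J2  (closing 0-jn rule on J2)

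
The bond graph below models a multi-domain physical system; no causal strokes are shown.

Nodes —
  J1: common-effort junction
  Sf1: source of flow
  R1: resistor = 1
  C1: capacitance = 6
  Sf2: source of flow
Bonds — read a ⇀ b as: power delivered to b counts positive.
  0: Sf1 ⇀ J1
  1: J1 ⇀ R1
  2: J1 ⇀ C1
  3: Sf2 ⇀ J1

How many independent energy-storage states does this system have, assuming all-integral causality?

1  (C1 all integral)

#0 |Sf1  (Sf1: flow source, stroke at near end)
#3 |Sf2  (Sf2: flow source, stroke at near end)
#2 |J1  (C1: C, integral causality)
#1 |R1  (J1 effort already set via bond 2)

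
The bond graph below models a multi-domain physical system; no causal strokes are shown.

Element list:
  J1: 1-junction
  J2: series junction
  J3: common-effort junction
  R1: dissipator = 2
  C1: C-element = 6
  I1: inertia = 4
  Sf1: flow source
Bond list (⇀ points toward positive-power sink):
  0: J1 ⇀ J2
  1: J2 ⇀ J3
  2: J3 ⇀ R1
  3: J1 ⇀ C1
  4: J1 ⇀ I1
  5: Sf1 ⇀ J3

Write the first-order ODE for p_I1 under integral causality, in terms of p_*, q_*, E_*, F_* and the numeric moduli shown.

β5 →Sf1  (Sf1 (Sf) sets flow on bond)
β3 →J1  (prefer integral on C1)
β4 →I1  (I1 outputs flow p/I1)
β0 →J1  (J1: bond 4 brought flow, rest push out)
β1 →J2  (common-f at J2 fixed by 0)
β2 →J3  (closing 0-jn rule on J3)

dp_I1/dt = -2*F_Sf1 - p_I1/2 - q_C1/6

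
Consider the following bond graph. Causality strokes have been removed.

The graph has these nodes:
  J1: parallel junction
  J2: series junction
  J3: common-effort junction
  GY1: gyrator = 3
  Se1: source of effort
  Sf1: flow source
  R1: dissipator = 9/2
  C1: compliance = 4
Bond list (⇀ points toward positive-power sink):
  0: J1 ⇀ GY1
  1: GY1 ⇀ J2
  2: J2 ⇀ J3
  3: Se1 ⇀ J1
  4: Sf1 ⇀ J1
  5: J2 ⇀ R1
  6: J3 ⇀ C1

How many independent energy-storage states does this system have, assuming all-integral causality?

1  (C1 all integral)

#3 →J1  (Se1 fixes effort; stroke away)
#4 →Sf1  (Sf1 (Sf) sets flow on bond)
#0 →GY1  (0-jn J1 has e-setter on 3)
#1 →GY1  (GY1 both-in/both-out from 0)
#2 →J2  (J2: bond 1 brought flow, rest push out)
#5 →J2  (1-jn J2 has f-setter on 1)
#6 →J3  (J3 needs exactly one e-in)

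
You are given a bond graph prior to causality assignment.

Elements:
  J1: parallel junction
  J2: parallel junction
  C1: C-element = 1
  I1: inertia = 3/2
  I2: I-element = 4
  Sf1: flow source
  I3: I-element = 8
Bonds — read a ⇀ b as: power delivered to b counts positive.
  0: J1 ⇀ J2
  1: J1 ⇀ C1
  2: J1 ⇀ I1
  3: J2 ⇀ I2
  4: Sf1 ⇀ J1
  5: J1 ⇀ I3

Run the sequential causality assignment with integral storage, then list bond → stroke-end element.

#4 stroke→Sf1  (source Sf1 imposes f)
#1 stroke→J1  (C1 outputs effort q/C1)
#0 stroke→J2  (common-e at J1 fixed by 1)
#2 stroke→I1  (J1 effort already set via bond 1)
#5 stroke→I3  (J1 effort already set via bond 1)
#3 stroke→I2  (common-e at J2 fixed by 0)

b0 stroke→J2
b1 stroke→J1
b2 stroke→I1
b3 stroke→I2
b4 stroke→Sf1
b5 stroke→I3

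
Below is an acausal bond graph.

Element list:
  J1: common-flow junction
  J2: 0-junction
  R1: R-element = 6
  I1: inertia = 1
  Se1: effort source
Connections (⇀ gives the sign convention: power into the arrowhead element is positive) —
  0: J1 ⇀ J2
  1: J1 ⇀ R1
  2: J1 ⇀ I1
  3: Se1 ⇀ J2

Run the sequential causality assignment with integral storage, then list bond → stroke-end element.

bond 0 |J1
bond 1 |J1
bond 2 |I1
bond 3 |J2

β3 stroke→J2  (source Se1 imposes e)
β0 stroke→J1  (J2 effort already set via bond 3)
β2 stroke→I1  (I1 outputs flow p/I1)
β1 stroke→J1  (1-jn J1 has f-setter on 2)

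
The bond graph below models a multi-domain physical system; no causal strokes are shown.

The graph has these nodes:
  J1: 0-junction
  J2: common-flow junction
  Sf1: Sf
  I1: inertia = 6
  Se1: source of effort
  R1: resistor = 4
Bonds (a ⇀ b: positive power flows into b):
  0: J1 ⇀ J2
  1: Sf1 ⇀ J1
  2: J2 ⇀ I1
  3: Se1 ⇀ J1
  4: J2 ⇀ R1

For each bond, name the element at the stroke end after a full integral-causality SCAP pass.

#1 |Sf1  (Sf1: flow source, stroke at near end)
#3 |J1  (Se1 (Se) sets effort on bond)
#0 |J2  (0-jn J1 has e-setter on 3)
#2 |I1  (I1 integral (f out))
#4 |J2  (common-f at J2 fixed by 2)

#0 →J2
#1 →Sf1
#2 →I1
#3 →J1
#4 →J2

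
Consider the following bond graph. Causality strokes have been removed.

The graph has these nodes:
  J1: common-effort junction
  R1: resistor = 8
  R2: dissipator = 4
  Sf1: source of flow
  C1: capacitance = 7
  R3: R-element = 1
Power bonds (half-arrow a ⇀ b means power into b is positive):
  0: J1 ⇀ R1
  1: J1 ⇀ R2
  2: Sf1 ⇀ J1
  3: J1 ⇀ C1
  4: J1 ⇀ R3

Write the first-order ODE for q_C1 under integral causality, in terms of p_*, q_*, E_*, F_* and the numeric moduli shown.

bond 2 →Sf1  (source Sf1 imposes f)
bond 3 →J1  (prefer integral on C1)
bond 0 →R1  (J1 effort already set via bond 3)
bond 1 →R2  (0-jn J1 has e-setter on 3)
bond 4 →R3  (J1: bond 3 brought effort, rest push out)

dq_C1/dt = F_Sf1 - 11*q_C1/56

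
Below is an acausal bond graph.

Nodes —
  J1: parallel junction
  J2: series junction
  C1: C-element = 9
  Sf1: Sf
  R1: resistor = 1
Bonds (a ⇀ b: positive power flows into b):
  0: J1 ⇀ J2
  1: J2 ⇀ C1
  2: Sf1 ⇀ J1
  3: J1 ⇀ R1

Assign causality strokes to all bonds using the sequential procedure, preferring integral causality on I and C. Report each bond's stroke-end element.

bond 2 |Sf1  (Sf1 (Sf) sets flow on bond)
bond 1 |J2  (prefer integral on C1)
bond 0 |J1  (only one flow-in slot at J2)
bond 3 |R1  (0-jn J1 has e-setter on 0)

bond 0 stroke at J1
bond 1 stroke at J2
bond 2 stroke at Sf1
bond 3 stroke at R1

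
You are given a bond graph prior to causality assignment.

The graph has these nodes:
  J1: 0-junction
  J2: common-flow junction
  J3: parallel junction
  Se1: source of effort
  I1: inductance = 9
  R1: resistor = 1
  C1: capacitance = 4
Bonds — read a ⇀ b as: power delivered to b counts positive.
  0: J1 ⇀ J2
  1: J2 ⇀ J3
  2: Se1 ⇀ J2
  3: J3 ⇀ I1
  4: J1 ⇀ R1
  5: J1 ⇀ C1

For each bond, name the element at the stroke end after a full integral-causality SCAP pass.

b0 stroke→J2
b1 stroke→J3
b2 stroke→J2
b3 stroke→I1
b4 stroke→R1
b5 stroke→J1

β2 stroke→J2  (source Se1 imposes e)
β3 stroke→I1  (I1: I, integral causality)
β1 stroke→J3  (J3: last free bond brings effort in)
β0 stroke→J2  (1-jn J2 has f-setter on 1)
β5 stroke→J1  (C1 integral (e out))
β4 stroke→R1  (common-e at J1 fixed by 5)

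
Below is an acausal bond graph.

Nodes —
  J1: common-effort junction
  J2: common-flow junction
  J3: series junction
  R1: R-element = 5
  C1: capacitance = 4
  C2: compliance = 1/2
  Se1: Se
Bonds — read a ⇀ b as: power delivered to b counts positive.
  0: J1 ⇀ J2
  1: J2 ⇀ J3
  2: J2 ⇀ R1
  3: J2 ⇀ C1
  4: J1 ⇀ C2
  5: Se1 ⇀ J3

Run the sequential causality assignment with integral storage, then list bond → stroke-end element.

β0 |J2
β1 |J2
β2 |R1
β3 |J2
β4 |J1
β5 |J3

β5 stroke→J3  (Se1 (Se) sets effort on bond)
β1 stroke→J2  (closing 1-jn rule on J3)
β3 stroke→J2  (C1 integral (e out))
β4 stroke→J1  (C2 integral (e out))
β0 stroke→J2  (J1: bond 4 brought effort, rest push out)
β2 stroke→R1  (J2 needs exactly one f-in)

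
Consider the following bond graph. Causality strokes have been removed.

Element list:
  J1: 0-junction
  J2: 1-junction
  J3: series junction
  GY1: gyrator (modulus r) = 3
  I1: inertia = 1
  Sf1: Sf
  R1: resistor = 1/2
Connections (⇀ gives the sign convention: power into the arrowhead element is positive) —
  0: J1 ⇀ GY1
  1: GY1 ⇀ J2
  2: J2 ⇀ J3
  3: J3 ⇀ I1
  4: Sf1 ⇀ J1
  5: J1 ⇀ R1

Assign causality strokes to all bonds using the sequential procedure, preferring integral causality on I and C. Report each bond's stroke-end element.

#4 |Sf1  (Sf1 (Sf) sets flow on bond)
#3 |I1  (I1: I, integral causality)
#2 |J3  (J3: bond 3 brought flow, rest push out)
#1 |J2  (common-f at J2 fixed by 2)
#0 |J1  (GY1 both-in/both-out from 1)
#5 |R1  (common-e at J1 fixed by 0)

bond 0 stroke→J1
bond 1 stroke→J2
bond 2 stroke→J3
bond 3 stroke→I1
bond 4 stroke→Sf1
bond 5 stroke→R1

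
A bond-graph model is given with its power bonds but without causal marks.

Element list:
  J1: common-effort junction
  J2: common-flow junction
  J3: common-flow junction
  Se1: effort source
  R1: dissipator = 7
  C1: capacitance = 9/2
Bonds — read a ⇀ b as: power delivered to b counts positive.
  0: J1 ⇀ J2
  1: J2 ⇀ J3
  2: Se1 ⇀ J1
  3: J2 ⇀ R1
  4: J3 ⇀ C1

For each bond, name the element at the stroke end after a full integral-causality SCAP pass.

#0 |J2
#1 |J2
#2 |J1
#3 |R1
#4 |J3

#2 stroke at J1  (source Se1 imposes e)
#0 stroke at J2  (J1: bond 2 brought effort, rest push out)
#4 stroke at J3  (C1 integral (e out))
#1 stroke at J2  (J3: last free bond brings flow in)
#3 stroke at R1  (J2: last free bond brings flow in)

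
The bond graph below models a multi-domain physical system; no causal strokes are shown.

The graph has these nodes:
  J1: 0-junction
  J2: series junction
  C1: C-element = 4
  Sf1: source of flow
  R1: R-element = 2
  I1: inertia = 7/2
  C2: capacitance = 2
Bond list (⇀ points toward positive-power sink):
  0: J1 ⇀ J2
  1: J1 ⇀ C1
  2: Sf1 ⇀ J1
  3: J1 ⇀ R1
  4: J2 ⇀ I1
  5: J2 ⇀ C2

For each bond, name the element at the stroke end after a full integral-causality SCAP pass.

β2 stroke→Sf1  (Sf1: flow source, stroke at near end)
β1 stroke→J1  (C1 outputs effort q/C1)
β0 stroke→J2  (J1: bond 1 brought effort, rest push out)
β3 stroke→R1  (J1: bond 1 brought effort, rest push out)
β4 stroke→I1  (prefer integral on I1)
β5 stroke→J2  (J2: bond 4 brought flow, rest push out)

#0 →J2
#1 →J1
#2 →Sf1
#3 →R1
#4 →I1
#5 →J2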